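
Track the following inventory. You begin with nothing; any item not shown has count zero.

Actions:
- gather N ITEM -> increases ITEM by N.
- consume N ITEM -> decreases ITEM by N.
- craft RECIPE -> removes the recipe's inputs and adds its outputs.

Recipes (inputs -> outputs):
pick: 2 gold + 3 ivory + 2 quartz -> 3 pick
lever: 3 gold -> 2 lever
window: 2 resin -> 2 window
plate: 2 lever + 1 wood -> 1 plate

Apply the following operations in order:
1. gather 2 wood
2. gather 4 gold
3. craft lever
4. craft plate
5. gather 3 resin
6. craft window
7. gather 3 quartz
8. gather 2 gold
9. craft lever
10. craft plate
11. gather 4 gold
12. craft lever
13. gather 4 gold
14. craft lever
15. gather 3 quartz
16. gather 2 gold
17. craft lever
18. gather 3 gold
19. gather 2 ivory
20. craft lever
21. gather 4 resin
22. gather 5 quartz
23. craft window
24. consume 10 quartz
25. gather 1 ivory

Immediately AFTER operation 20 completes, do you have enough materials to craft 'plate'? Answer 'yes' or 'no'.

Answer: no

Derivation:
After 1 (gather 2 wood): wood=2
After 2 (gather 4 gold): gold=4 wood=2
After 3 (craft lever): gold=1 lever=2 wood=2
After 4 (craft plate): gold=1 plate=1 wood=1
After 5 (gather 3 resin): gold=1 plate=1 resin=3 wood=1
After 6 (craft window): gold=1 plate=1 resin=1 window=2 wood=1
After 7 (gather 3 quartz): gold=1 plate=1 quartz=3 resin=1 window=2 wood=1
After 8 (gather 2 gold): gold=3 plate=1 quartz=3 resin=1 window=2 wood=1
After 9 (craft lever): lever=2 plate=1 quartz=3 resin=1 window=2 wood=1
After 10 (craft plate): plate=2 quartz=3 resin=1 window=2
After 11 (gather 4 gold): gold=4 plate=2 quartz=3 resin=1 window=2
After 12 (craft lever): gold=1 lever=2 plate=2 quartz=3 resin=1 window=2
After 13 (gather 4 gold): gold=5 lever=2 plate=2 quartz=3 resin=1 window=2
After 14 (craft lever): gold=2 lever=4 plate=2 quartz=3 resin=1 window=2
After 15 (gather 3 quartz): gold=2 lever=4 plate=2 quartz=6 resin=1 window=2
After 16 (gather 2 gold): gold=4 lever=4 plate=2 quartz=6 resin=1 window=2
After 17 (craft lever): gold=1 lever=6 plate=2 quartz=6 resin=1 window=2
After 18 (gather 3 gold): gold=4 lever=6 plate=2 quartz=6 resin=1 window=2
After 19 (gather 2 ivory): gold=4 ivory=2 lever=6 plate=2 quartz=6 resin=1 window=2
After 20 (craft lever): gold=1 ivory=2 lever=8 plate=2 quartz=6 resin=1 window=2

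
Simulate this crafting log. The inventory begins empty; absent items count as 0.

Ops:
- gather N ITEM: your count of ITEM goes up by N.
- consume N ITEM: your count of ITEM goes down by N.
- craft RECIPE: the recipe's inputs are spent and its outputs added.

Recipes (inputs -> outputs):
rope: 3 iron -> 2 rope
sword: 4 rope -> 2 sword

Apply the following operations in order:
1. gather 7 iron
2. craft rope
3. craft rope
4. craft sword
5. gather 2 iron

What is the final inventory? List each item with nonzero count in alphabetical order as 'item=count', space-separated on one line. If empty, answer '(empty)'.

Answer: iron=3 sword=2

Derivation:
After 1 (gather 7 iron): iron=7
After 2 (craft rope): iron=4 rope=2
After 3 (craft rope): iron=1 rope=4
After 4 (craft sword): iron=1 sword=2
After 5 (gather 2 iron): iron=3 sword=2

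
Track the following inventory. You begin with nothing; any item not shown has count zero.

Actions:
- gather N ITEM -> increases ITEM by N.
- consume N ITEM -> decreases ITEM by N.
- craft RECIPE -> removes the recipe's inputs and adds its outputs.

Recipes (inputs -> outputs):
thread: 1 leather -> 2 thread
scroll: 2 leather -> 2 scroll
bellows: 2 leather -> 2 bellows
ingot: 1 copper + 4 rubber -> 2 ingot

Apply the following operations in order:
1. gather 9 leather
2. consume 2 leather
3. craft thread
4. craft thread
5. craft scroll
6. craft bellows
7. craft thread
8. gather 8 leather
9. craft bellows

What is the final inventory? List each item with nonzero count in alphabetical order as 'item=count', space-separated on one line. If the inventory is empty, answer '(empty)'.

Answer: bellows=4 leather=6 scroll=2 thread=6

Derivation:
After 1 (gather 9 leather): leather=9
After 2 (consume 2 leather): leather=7
After 3 (craft thread): leather=6 thread=2
After 4 (craft thread): leather=5 thread=4
After 5 (craft scroll): leather=3 scroll=2 thread=4
After 6 (craft bellows): bellows=2 leather=1 scroll=2 thread=4
After 7 (craft thread): bellows=2 scroll=2 thread=6
After 8 (gather 8 leather): bellows=2 leather=8 scroll=2 thread=6
After 9 (craft bellows): bellows=4 leather=6 scroll=2 thread=6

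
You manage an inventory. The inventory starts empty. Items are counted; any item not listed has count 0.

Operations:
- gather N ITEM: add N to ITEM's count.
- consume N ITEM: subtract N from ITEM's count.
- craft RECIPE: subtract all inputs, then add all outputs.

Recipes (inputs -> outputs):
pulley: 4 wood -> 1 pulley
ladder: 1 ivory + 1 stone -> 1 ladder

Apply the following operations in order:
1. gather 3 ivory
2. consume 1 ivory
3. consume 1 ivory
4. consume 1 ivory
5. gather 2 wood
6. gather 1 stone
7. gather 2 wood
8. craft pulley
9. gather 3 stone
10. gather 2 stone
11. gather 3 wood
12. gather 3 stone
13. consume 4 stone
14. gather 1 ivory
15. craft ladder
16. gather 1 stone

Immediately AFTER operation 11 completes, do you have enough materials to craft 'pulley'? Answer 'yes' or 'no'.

Answer: no

Derivation:
After 1 (gather 3 ivory): ivory=3
After 2 (consume 1 ivory): ivory=2
After 3 (consume 1 ivory): ivory=1
After 4 (consume 1 ivory): (empty)
After 5 (gather 2 wood): wood=2
After 6 (gather 1 stone): stone=1 wood=2
After 7 (gather 2 wood): stone=1 wood=4
After 8 (craft pulley): pulley=1 stone=1
After 9 (gather 3 stone): pulley=1 stone=4
After 10 (gather 2 stone): pulley=1 stone=6
After 11 (gather 3 wood): pulley=1 stone=6 wood=3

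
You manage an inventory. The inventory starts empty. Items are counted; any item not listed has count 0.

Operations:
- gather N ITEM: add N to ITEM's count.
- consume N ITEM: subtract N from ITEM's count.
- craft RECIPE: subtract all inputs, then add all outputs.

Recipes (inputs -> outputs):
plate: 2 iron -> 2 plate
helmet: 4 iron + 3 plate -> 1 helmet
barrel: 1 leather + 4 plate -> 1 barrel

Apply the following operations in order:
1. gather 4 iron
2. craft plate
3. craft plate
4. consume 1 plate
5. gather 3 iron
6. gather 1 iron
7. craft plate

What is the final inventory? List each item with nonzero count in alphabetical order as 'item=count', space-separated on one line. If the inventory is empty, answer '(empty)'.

After 1 (gather 4 iron): iron=4
After 2 (craft plate): iron=2 plate=2
After 3 (craft plate): plate=4
After 4 (consume 1 plate): plate=3
After 5 (gather 3 iron): iron=3 plate=3
After 6 (gather 1 iron): iron=4 plate=3
After 7 (craft plate): iron=2 plate=5

Answer: iron=2 plate=5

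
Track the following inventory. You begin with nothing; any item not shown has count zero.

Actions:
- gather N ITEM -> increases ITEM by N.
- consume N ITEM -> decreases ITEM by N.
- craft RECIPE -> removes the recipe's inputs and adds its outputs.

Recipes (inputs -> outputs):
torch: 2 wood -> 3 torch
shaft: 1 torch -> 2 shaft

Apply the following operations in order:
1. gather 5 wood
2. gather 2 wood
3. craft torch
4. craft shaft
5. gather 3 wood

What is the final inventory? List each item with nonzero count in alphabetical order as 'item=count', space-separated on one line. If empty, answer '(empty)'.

After 1 (gather 5 wood): wood=5
After 2 (gather 2 wood): wood=7
After 3 (craft torch): torch=3 wood=5
After 4 (craft shaft): shaft=2 torch=2 wood=5
After 5 (gather 3 wood): shaft=2 torch=2 wood=8

Answer: shaft=2 torch=2 wood=8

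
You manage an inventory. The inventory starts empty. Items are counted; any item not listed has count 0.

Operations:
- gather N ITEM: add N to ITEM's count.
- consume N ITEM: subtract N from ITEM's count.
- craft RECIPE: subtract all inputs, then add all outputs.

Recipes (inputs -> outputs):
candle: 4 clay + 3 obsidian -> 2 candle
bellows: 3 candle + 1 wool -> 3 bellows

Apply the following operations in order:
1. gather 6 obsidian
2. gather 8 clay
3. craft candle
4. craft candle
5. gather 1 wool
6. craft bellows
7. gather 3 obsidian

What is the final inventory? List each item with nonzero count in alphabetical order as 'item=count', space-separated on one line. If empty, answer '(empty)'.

Answer: bellows=3 candle=1 obsidian=3

Derivation:
After 1 (gather 6 obsidian): obsidian=6
After 2 (gather 8 clay): clay=8 obsidian=6
After 3 (craft candle): candle=2 clay=4 obsidian=3
After 4 (craft candle): candle=4
After 5 (gather 1 wool): candle=4 wool=1
After 6 (craft bellows): bellows=3 candle=1
After 7 (gather 3 obsidian): bellows=3 candle=1 obsidian=3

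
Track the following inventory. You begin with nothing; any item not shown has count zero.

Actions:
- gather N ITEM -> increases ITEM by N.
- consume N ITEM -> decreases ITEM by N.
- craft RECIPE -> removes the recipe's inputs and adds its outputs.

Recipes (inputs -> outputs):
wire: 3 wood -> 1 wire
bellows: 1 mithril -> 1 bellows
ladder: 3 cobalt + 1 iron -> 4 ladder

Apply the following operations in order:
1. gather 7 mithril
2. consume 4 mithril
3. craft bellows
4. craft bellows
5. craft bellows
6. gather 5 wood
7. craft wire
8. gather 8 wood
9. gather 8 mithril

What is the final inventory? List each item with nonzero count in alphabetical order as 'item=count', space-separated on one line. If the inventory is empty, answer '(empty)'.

Answer: bellows=3 mithril=8 wire=1 wood=10

Derivation:
After 1 (gather 7 mithril): mithril=7
After 2 (consume 4 mithril): mithril=3
After 3 (craft bellows): bellows=1 mithril=2
After 4 (craft bellows): bellows=2 mithril=1
After 5 (craft bellows): bellows=3
After 6 (gather 5 wood): bellows=3 wood=5
After 7 (craft wire): bellows=3 wire=1 wood=2
After 8 (gather 8 wood): bellows=3 wire=1 wood=10
After 9 (gather 8 mithril): bellows=3 mithril=8 wire=1 wood=10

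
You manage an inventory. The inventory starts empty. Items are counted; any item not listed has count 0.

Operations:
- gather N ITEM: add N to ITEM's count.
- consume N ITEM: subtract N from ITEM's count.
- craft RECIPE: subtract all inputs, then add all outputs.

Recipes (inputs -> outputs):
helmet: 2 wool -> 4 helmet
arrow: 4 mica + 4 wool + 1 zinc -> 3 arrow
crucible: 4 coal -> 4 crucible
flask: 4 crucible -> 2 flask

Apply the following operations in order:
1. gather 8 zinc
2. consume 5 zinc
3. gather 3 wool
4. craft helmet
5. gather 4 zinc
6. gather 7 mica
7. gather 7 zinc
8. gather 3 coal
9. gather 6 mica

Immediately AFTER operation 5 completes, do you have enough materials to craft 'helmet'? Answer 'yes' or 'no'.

After 1 (gather 8 zinc): zinc=8
After 2 (consume 5 zinc): zinc=3
After 3 (gather 3 wool): wool=3 zinc=3
After 4 (craft helmet): helmet=4 wool=1 zinc=3
After 5 (gather 4 zinc): helmet=4 wool=1 zinc=7

Answer: no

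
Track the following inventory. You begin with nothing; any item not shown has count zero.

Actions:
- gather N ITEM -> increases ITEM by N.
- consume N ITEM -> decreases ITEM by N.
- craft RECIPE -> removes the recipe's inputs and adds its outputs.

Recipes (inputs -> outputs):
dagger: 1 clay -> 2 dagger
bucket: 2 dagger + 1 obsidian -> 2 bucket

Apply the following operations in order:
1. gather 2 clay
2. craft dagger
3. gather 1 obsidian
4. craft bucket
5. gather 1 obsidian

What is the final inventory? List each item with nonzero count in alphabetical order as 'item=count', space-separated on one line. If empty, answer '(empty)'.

Answer: bucket=2 clay=1 obsidian=1

Derivation:
After 1 (gather 2 clay): clay=2
After 2 (craft dagger): clay=1 dagger=2
After 3 (gather 1 obsidian): clay=1 dagger=2 obsidian=1
After 4 (craft bucket): bucket=2 clay=1
After 5 (gather 1 obsidian): bucket=2 clay=1 obsidian=1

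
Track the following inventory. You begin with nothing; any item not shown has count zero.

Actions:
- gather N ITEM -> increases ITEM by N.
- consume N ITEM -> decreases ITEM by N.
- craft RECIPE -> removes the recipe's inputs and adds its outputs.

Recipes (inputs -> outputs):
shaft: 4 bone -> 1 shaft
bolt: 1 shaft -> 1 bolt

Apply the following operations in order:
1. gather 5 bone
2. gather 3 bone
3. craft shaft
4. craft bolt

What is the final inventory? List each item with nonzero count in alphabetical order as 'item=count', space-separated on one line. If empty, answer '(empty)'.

After 1 (gather 5 bone): bone=5
After 2 (gather 3 bone): bone=8
After 3 (craft shaft): bone=4 shaft=1
After 4 (craft bolt): bolt=1 bone=4

Answer: bolt=1 bone=4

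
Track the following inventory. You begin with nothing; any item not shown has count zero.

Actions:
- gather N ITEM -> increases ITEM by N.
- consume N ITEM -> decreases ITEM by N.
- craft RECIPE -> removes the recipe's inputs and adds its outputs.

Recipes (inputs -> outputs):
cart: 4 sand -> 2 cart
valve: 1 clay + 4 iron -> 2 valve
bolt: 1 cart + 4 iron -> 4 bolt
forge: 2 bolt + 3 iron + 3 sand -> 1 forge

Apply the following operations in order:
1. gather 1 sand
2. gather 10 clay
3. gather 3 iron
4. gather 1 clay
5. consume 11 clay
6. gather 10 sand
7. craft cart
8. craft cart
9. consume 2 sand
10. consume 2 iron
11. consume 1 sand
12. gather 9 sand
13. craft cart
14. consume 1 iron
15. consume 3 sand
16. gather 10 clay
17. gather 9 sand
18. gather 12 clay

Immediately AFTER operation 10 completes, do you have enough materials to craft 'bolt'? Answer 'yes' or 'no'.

After 1 (gather 1 sand): sand=1
After 2 (gather 10 clay): clay=10 sand=1
After 3 (gather 3 iron): clay=10 iron=3 sand=1
After 4 (gather 1 clay): clay=11 iron=3 sand=1
After 5 (consume 11 clay): iron=3 sand=1
After 6 (gather 10 sand): iron=3 sand=11
After 7 (craft cart): cart=2 iron=3 sand=7
After 8 (craft cart): cart=4 iron=3 sand=3
After 9 (consume 2 sand): cart=4 iron=3 sand=1
After 10 (consume 2 iron): cart=4 iron=1 sand=1

Answer: no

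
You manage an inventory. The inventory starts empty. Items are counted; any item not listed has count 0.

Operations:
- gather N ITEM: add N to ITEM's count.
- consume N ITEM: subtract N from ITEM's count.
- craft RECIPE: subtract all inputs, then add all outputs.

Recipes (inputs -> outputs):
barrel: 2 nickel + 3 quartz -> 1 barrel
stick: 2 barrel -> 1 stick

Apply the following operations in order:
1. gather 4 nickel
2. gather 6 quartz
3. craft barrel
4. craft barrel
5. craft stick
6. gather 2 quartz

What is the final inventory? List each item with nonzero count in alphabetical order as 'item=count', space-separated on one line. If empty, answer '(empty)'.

Answer: quartz=2 stick=1

Derivation:
After 1 (gather 4 nickel): nickel=4
After 2 (gather 6 quartz): nickel=4 quartz=6
After 3 (craft barrel): barrel=1 nickel=2 quartz=3
After 4 (craft barrel): barrel=2
After 5 (craft stick): stick=1
After 6 (gather 2 quartz): quartz=2 stick=1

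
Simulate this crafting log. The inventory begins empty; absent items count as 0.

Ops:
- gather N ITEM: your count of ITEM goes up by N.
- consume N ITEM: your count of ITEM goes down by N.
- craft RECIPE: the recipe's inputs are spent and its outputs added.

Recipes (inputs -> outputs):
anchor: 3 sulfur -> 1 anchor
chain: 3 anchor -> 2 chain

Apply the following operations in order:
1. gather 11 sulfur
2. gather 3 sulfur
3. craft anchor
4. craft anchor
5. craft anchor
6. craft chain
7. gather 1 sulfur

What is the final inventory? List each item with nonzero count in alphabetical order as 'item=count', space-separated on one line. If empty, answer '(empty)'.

Answer: chain=2 sulfur=6

Derivation:
After 1 (gather 11 sulfur): sulfur=11
After 2 (gather 3 sulfur): sulfur=14
After 3 (craft anchor): anchor=1 sulfur=11
After 4 (craft anchor): anchor=2 sulfur=8
After 5 (craft anchor): anchor=3 sulfur=5
After 6 (craft chain): chain=2 sulfur=5
After 7 (gather 1 sulfur): chain=2 sulfur=6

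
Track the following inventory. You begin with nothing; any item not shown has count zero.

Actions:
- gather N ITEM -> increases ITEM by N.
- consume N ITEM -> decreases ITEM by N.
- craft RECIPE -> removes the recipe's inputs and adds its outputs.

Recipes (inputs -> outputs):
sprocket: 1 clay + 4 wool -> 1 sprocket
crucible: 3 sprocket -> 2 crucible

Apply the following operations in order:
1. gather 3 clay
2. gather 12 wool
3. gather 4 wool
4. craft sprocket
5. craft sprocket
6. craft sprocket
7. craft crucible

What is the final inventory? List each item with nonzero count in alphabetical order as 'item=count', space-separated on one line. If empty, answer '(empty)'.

After 1 (gather 3 clay): clay=3
After 2 (gather 12 wool): clay=3 wool=12
After 3 (gather 4 wool): clay=3 wool=16
After 4 (craft sprocket): clay=2 sprocket=1 wool=12
After 5 (craft sprocket): clay=1 sprocket=2 wool=8
After 6 (craft sprocket): sprocket=3 wool=4
After 7 (craft crucible): crucible=2 wool=4

Answer: crucible=2 wool=4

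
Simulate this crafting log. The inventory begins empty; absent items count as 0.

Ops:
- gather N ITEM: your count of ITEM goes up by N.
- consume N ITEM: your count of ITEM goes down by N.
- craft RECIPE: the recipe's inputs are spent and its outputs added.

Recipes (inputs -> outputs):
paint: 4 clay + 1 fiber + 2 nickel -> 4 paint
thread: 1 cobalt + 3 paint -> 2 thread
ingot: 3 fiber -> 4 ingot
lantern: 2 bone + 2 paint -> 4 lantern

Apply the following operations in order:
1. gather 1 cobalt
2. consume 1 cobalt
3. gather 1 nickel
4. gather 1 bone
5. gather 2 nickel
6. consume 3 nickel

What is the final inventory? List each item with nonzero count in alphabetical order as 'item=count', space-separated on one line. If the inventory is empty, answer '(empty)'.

Answer: bone=1

Derivation:
After 1 (gather 1 cobalt): cobalt=1
After 2 (consume 1 cobalt): (empty)
After 3 (gather 1 nickel): nickel=1
After 4 (gather 1 bone): bone=1 nickel=1
After 5 (gather 2 nickel): bone=1 nickel=3
After 6 (consume 3 nickel): bone=1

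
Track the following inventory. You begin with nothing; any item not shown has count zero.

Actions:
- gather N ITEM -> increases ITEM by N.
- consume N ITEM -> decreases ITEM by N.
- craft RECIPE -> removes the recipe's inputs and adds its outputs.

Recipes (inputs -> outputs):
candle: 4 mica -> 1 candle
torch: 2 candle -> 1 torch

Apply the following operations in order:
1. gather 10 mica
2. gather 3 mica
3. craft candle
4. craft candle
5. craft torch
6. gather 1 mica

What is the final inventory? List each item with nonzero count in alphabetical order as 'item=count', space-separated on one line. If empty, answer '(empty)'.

Answer: mica=6 torch=1

Derivation:
After 1 (gather 10 mica): mica=10
After 2 (gather 3 mica): mica=13
After 3 (craft candle): candle=1 mica=9
After 4 (craft candle): candle=2 mica=5
After 5 (craft torch): mica=5 torch=1
After 6 (gather 1 mica): mica=6 torch=1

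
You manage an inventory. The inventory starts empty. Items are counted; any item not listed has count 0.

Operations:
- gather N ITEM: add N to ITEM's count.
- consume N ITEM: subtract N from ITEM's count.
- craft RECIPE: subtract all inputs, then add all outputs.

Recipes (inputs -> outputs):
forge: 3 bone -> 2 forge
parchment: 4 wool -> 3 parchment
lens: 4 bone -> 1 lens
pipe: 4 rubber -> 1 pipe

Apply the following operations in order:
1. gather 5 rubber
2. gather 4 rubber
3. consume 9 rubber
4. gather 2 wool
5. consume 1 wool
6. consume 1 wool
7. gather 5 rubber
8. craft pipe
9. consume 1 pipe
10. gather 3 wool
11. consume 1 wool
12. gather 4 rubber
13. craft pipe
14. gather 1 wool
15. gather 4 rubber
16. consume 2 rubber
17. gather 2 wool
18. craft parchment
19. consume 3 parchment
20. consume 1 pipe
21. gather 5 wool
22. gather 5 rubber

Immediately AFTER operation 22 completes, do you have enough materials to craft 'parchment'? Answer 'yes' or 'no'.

Answer: yes

Derivation:
After 1 (gather 5 rubber): rubber=5
After 2 (gather 4 rubber): rubber=9
After 3 (consume 9 rubber): (empty)
After 4 (gather 2 wool): wool=2
After 5 (consume 1 wool): wool=1
After 6 (consume 1 wool): (empty)
After 7 (gather 5 rubber): rubber=5
After 8 (craft pipe): pipe=1 rubber=1
After 9 (consume 1 pipe): rubber=1
After 10 (gather 3 wool): rubber=1 wool=3
After 11 (consume 1 wool): rubber=1 wool=2
After 12 (gather 4 rubber): rubber=5 wool=2
After 13 (craft pipe): pipe=1 rubber=1 wool=2
After 14 (gather 1 wool): pipe=1 rubber=1 wool=3
After 15 (gather 4 rubber): pipe=1 rubber=5 wool=3
After 16 (consume 2 rubber): pipe=1 rubber=3 wool=3
After 17 (gather 2 wool): pipe=1 rubber=3 wool=5
After 18 (craft parchment): parchment=3 pipe=1 rubber=3 wool=1
After 19 (consume 3 parchment): pipe=1 rubber=3 wool=1
After 20 (consume 1 pipe): rubber=3 wool=1
After 21 (gather 5 wool): rubber=3 wool=6
After 22 (gather 5 rubber): rubber=8 wool=6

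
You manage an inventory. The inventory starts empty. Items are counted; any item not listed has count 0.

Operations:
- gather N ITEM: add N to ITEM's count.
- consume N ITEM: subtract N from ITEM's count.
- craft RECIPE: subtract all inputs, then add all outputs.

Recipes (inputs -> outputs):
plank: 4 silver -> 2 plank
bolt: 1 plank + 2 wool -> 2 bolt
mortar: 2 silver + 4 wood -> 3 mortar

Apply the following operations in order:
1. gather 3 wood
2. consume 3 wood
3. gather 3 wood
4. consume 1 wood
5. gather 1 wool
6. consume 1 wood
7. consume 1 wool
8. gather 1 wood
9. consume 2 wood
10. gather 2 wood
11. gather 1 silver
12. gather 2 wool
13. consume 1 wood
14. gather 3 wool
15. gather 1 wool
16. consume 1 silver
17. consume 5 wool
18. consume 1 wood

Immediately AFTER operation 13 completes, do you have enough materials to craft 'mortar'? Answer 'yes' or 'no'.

After 1 (gather 3 wood): wood=3
After 2 (consume 3 wood): (empty)
After 3 (gather 3 wood): wood=3
After 4 (consume 1 wood): wood=2
After 5 (gather 1 wool): wood=2 wool=1
After 6 (consume 1 wood): wood=1 wool=1
After 7 (consume 1 wool): wood=1
After 8 (gather 1 wood): wood=2
After 9 (consume 2 wood): (empty)
After 10 (gather 2 wood): wood=2
After 11 (gather 1 silver): silver=1 wood=2
After 12 (gather 2 wool): silver=1 wood=2 wool=2
After 13 (consume 1 wood): silver=1 wood=1 wool=2

Answer: no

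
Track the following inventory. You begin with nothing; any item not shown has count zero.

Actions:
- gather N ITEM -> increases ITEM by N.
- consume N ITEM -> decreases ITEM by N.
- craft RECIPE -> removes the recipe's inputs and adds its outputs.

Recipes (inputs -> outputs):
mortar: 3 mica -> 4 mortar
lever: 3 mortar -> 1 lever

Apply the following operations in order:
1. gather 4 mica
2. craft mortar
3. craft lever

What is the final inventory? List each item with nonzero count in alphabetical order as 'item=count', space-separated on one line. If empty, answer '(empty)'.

Answer: lever=1 mica=1 mortar=1

Derivation:
After 1 (gather 4 mica): mica=4
After 2 (craft mortar): mica=1 mortar=4
After 3 (craft lever): lever=1 mica=1 mortar=1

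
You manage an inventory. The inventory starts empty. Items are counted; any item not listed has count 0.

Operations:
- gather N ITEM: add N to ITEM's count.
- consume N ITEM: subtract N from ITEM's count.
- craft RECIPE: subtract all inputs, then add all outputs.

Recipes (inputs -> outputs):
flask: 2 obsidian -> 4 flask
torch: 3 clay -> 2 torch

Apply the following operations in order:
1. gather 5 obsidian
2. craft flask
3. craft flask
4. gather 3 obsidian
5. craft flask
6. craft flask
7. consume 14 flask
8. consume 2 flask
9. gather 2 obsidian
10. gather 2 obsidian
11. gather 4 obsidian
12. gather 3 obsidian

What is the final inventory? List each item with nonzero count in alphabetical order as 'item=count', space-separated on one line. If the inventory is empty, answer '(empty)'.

After 1 (gather 5 obsidian): obsidian=5
After 2 (craft flask): flask=4 obsidian=3
After 3 (craft flask): flask=8 obsidian=1
After 4 (gather 3 obsidian): flask=8 obsidian=4
After 5 (craft flask): flask=12 obsidian=2
After 6 (craft flask): flask=16
After 7 (consume 14 flask): flask=2
After 8 (consume 2 flask): (empty)
After 9 (gather 2 obsidian): obsidian=2
After 10 (gather 2 obsidian): obsidian=4
After 11 (gather 4 obsidian): obsidian=8
After 12 (gather 3 obsidian): obsidian=11

Answer: obsidian=11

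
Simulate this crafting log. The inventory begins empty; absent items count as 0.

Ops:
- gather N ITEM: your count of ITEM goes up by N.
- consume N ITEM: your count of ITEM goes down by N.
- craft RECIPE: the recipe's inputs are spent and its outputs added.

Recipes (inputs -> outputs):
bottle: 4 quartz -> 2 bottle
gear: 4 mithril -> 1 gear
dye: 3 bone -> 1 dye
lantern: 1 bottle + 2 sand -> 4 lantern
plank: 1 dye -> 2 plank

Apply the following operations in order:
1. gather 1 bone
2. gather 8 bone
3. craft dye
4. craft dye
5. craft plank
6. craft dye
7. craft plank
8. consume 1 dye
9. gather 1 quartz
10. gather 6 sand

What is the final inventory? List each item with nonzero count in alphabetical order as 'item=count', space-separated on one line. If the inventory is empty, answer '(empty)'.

After 1 (gather 1 bone): bone=1
After 2 (gather 8 bone): bone=9
After 3 (craft dye): bone=6 dye=1
After 4 (craft dye): bone=3 dye=2
After 5 (craft plank): bone=3 dye=1 plank=2
After 6 (craft dye): dye=2 plank=2
After 7 (craft plank): dye=1 plank=4
After 8 (consume 1 dye): plank=4
After 9 (gather 1 quartz): plank=4 quartz=1
After 10 (gather 6 sand): plank=4 quartz=1 sand=6

Answer: plank=4 quartz=1 sand=6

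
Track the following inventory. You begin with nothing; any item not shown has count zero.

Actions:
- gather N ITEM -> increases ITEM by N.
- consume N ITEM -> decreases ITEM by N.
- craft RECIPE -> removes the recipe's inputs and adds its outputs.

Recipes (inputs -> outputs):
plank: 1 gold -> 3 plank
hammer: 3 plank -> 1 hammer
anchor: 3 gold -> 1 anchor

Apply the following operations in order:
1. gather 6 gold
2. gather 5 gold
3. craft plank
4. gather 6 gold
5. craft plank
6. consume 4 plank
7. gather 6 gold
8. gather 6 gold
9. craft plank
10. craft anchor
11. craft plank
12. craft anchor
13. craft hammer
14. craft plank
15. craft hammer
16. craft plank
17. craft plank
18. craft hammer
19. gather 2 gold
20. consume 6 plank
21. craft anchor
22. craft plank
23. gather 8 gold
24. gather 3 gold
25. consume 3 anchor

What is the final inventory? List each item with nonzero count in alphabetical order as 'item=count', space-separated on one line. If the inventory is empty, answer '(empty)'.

Answer: gold=25 hammer=3 plank=5

Derivation:
After 1 (gather 6 gold): gold=6
After 2 (gather 5 gold): gold=11
After 3 (craft plank): gold=10 plank=3
After 4 (gather 6 gold): gold=16 plank=3
After 5 (craft plank): gold=15 plank=6
After 6 (consume 4 plank): gold=15 plank=2
After 7 (gather 6 gold): gold=21 plank=2
After 8 (gather 6 gold): gold=27 plank=2
After 9 (craft plank): gold=26 plank=5
After 10 (craft anchor): anchor=1 gold=23 plank=5
After 11 (craft plank): anchor=1 gold=22 plank=8
After 12 (craft anchor): anchor=2 gold=19 plank=8
After 13 (craft hammer): anchor=2 gold=19 hammer=1 plank=5
After 14 (craft plank): anchor=2 gold=18 hammer=1 plank=8
After 15 (craft hammer): anchor=2 gold=18 hammer=2 plank=5
After 16 (craft plank): anchor=2 gold=17 hammer=2 plank=8
After 17 (craft plank): anchor=2 gold=16 hammer=2 plank=11
After 18 (craft hammer): anchor=2 gold=16 hammer=3 plank=8
After 19 (gather 2 gold): anchor=2 gold=18 hammer=3 plank=8
After 20 (consume 6 plank): anchor=2 gold=18 hammer=3 plank=2
After 21 (craft anchor): anchor=3 gold=15 hammer=3 plank=2
After 22 (craft plank): anchor=3 gold=14 hammer=3 plank=5
After 23 (gather 8 gold): anchor=3 gold=22 hammer=3 plank=5
After 24 (gather 3 gold): anchor=3 gold=25 hammer=3 plank=5
After 25 (consume 3 anchor): gold=25 hammer=3 plank=5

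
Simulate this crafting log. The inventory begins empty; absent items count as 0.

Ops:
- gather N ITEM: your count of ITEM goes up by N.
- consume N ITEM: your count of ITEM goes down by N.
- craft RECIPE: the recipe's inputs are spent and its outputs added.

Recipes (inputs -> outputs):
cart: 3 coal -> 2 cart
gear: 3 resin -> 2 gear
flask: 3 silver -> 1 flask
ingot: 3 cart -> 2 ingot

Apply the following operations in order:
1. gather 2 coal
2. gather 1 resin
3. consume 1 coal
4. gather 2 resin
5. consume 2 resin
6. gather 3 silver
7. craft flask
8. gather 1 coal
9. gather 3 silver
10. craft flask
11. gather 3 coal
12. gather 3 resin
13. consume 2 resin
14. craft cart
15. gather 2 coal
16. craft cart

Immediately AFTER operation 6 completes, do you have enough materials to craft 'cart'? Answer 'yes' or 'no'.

Answer: no

Derivation:
After 1 (gather 2 coal): coal=2
After 2 (gather 1 resin): coal=2 resin=1
After 3 (consume 1 coal): coal=1 resin=1
After 4 (gather 2 resin): coal=1 resin=3
After 5 (consume 2 resin): coal=1 resin=1
After 6 (gather 3 silver): coal=1 resin=1 silver=3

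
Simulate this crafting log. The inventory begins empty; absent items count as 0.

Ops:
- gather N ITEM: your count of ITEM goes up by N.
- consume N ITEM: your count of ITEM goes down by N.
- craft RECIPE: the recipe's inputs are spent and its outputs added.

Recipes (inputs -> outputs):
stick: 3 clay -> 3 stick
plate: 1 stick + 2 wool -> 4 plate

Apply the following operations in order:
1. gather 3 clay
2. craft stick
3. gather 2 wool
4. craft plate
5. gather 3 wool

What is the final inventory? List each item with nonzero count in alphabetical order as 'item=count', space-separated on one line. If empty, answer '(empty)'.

Answer: plate=4 stick=2 wool=3

Derivation:
After 1 (gather 3 clay): clay=3
After 2 (craft stick): stick=3
After 3 (gather 2 wool): stick=3 wool=2
After 4 (craft plate): plate=4 stick=2
After 5 (gather 3 wool): plate=4 stick=2 wool=3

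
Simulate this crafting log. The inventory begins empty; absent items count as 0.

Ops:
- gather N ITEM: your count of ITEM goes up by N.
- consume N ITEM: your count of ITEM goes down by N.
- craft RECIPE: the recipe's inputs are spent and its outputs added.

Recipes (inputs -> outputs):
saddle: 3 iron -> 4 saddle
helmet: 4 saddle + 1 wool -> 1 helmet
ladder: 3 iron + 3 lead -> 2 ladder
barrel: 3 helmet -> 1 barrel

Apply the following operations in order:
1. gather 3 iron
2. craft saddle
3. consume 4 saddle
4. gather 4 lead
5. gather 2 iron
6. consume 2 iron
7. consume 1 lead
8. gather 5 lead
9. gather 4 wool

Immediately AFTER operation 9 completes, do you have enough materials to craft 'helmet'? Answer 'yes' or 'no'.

After 1 (gather 3 iron): iron=3
After 2 (craft saddle): saddle=4
After 3 (consume 4 saddle): (empty)
After 4 (gather 4 lead): lead=4
After 5 (gather 2 iron): iron=2 lead=4
After 6 (consume 2 iron): lead=4
After 7 (consume 1 lead): lead=3
After 8 (gather 5 lead): lead=8
After 9 (gather 4 wool): lead=8 wool=4

Answer: no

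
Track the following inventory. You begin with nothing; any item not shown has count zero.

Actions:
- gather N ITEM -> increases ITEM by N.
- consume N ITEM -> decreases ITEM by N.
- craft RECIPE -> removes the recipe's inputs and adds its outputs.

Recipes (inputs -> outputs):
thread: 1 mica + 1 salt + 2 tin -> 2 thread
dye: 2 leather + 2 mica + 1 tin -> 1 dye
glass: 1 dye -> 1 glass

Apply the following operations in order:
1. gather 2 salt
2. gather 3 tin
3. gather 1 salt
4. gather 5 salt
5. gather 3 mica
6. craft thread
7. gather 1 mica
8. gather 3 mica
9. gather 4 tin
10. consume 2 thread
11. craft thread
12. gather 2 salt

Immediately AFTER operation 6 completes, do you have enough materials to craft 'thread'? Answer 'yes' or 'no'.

Answer: no

Derivation:
After 1 (gather 2 salt): salt=2
After 2 (gather 3 tin): salt=2 tin=3
After 3 (gather 1 salt): salt=3 tin=3
After 4 (gather 5 salt): salt=8 tin=3
After 5 (gather 3 mica): mica=3 salt=8 tin=3
After 6 (craft thread): mica=2 salt=7 thread=2 tin=1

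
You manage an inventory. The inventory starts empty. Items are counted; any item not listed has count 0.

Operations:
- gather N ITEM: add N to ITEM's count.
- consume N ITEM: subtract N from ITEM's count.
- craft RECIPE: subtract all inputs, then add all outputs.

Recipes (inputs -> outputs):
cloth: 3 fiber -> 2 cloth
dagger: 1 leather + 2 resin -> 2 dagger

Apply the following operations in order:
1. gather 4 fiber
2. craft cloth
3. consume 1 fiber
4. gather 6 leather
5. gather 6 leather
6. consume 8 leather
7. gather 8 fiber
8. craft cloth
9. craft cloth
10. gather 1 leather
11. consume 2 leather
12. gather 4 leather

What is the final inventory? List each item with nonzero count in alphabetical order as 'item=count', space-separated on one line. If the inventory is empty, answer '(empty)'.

After 1 (gather 4 fiber): fiber=4
After 2 (craft cloth): cloth=2 fiber=1
After 3 (consume 1 fiber): cloth=2
After 4 (gather 6 leather): cloth=2 leather=6
After 5 (gather 6 leather): cloth=2 leather=12
After 6 (consume 8 leather): cloth=2 leather=4
After 7 (gather 8 fiber): cloth=2 fiber=8 leather=4
After 8 (craft cloth): cloth=4 fiber=5 leather=4
After 9 (craft cloth): cloth=6 fiber=2 leather=4
After 10 (gather 1 leather): cloth=6 fiber=2 leather=5
After 11 (consume 2 leather): cloth=6 fiber=2 leather=3
After 12 (gather 4 leather): cloth=6 fiber=2 leather=7

Answer: cloth=6 fiber=2 leather=7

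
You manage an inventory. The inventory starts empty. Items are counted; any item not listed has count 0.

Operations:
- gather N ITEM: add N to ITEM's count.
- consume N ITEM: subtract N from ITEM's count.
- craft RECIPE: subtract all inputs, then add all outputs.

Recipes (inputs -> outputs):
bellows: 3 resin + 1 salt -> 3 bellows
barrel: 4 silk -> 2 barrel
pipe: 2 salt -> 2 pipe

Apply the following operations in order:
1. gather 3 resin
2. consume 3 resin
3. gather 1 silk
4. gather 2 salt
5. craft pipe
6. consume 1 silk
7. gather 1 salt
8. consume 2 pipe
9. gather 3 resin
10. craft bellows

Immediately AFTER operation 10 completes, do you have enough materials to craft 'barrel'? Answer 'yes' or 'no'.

Answer: no

Derivation:
After 1 (gather 3 resin): resin=3
After 2 (consume 3 resin): (empty)
After 3 (gather 1 silk): silk=1
After 4 (gather 2 salt): salt=2 silk=1
After 5 (craft pipe): pipe=2 silk=1
After 6 (consume 1 silk): pipe=2
After 7 (gather 1 salt): pipe=2 salt=1
After 8 (consume 2 pipe): salt=1
After 9 (gather 3 resin): resin=3 salt=1
After 10 (craft bellows): bellows=3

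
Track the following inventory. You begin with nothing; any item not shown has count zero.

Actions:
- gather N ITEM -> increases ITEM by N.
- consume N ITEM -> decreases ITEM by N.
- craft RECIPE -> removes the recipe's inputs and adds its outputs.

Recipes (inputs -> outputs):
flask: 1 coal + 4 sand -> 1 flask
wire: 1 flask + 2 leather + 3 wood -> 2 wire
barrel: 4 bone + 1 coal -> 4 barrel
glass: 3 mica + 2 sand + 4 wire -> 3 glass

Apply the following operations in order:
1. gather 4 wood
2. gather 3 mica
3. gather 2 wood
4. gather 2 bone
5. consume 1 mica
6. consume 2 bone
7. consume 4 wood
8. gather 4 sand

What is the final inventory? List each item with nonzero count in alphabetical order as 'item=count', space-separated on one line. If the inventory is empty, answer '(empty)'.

After 1 (gather 4 wood): wood=4
After 2 (gather 3 mica): mica=3 wood=4
After 3 (gather 2 wood): mica=3 wood=6
After 4 (gather 2 bone): bone=2 mica=3 wood=6
After 5 (consume 1 mica): bone=2 mica=2 wood=6
After 6 (consume 2 bone): mica=2 wood=6
After 7 (consume 4 wood): mica=2 wood=2
After 8 (gather 4 sand): mica=2 sand=4 wood=2

Answer: mica=2 sand=4 wood=2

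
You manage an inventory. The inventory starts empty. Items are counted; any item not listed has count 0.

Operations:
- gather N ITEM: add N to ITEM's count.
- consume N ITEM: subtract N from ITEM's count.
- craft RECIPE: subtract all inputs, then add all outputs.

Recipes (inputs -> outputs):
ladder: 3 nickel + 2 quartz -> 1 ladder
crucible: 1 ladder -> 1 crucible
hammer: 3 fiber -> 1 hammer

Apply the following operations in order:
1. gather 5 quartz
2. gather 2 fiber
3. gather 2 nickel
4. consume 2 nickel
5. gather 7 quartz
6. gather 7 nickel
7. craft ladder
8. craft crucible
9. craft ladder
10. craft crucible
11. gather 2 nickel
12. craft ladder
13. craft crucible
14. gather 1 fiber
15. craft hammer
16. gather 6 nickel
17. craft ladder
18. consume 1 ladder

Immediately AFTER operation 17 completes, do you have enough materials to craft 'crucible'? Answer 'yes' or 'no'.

After 1 (gather 5 quartz): quartz=5
After 2 (gather 2 fiber): fiber=2 quartz=5
After 3 (gather 2 nickel): fiber=2 nickel=2 quartz=5
After 4 (consume 2 nickel): fiber=2 quartz=5
After 5 (gather 7 quartz): fiber=2 quartz=12
After 6 (gather 7 nickel): fiber=2 nickel=7 quartz=12
After 7 (craft ladder): fiber=2 ladder=1 nickel=4 quartz=10
After 8 (craft crucible): crucible=1 fiber=2 nickel=4 quartz=10
After 9 (craft ladder): crucible=1 fiber=2 ladder=1 nickel=1 quartz=8
After 10 (craft crucible): crucible=2 fiber=2 nickel=1 quartz=8
After 11 (gather 2 nickel): crucible=2 fiber=2 nickel=3 quartz=8
After 12 (craft ladder): crucible=2 fiber=2 ladder=1 quartz=6
After 13 (craft crucible): crucible=3 fiber=2 quartz=6
After 14 (gather 1 fiber): crucible=3 fiber=3 quartz=6
After 15 (craft hammer): crucible=3 hammer=1 quartz=6
After 16 (gather 6 nickel): crucible=3 hammer=1 nickel=6 quartz=6
After 17 (craft ladder): crucible=3 hammer=1 ladder=1 nickel=3 quartz=4

Answer: yes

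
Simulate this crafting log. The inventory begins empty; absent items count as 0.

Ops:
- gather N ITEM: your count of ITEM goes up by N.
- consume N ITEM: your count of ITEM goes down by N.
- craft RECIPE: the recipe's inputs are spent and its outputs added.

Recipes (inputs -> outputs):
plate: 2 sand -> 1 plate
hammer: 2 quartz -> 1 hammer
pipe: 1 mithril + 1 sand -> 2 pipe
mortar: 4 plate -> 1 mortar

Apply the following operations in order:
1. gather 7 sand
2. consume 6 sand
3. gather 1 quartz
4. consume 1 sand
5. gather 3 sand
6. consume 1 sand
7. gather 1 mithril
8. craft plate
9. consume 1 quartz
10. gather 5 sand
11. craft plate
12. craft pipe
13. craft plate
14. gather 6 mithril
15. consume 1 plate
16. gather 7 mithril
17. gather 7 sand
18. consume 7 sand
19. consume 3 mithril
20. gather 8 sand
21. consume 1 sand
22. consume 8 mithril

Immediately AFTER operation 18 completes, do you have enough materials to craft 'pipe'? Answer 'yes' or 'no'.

After 1 (gather 7 sand): sand=7
After 2 (consume 6 sand): sand=1
After 3 (gather 1 quartz): quartz=1 sand=1
After 4 (consume 1 sand): quartz=1
After 5 (gather 3 sand): quartz=1 sand=3
After 6 (consume 1 sand): quartz=1 sand=2
After 7 (gather 1 mithril): mithril=1 quartz=1 sand=2
After 8 (craft plate): mithril=1 plate=1 quartz=1
After 9 (consume 1 quartz): mithril=1 plate=1
After 10 (gather 5 sand): mithril=1 plate=1 sand=5
After 11 (craft plate): mithril=1 plate=2 sand=3
After 12 (craft pipe): pipe=2 plate=2 sand=2
After 13 (craft plate): pipe=2 plate=3
After 14 (gather 6 mithril): mithril=6 pipe=2 plate=3
After 15 (consume 1 plate): mithril=6 pipe=2 plate=2
After 16 (gather 7 mithril): mithril=13 pipe=2 plate=2
After 17 (gather 7 sand): mithril=13 pipe=2 plate=2 sand=7
After 18 (consume 7 sand): mithril=13 pipe=2 plate=2

Answer: no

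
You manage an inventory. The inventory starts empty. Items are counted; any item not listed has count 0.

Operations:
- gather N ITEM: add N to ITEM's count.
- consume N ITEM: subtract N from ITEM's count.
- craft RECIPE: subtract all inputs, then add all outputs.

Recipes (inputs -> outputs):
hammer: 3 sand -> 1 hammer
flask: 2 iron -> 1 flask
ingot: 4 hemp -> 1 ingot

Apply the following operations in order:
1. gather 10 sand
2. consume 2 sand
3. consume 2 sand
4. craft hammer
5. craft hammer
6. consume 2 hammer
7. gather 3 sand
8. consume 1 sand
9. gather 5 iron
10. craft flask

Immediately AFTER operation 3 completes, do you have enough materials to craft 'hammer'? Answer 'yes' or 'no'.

Answer: yes

Derivation:
After 1 (gather 10 sand): sand=10
After 2 (consume 2 sand): sand=8
After 3 (consume 2 sand): sand=6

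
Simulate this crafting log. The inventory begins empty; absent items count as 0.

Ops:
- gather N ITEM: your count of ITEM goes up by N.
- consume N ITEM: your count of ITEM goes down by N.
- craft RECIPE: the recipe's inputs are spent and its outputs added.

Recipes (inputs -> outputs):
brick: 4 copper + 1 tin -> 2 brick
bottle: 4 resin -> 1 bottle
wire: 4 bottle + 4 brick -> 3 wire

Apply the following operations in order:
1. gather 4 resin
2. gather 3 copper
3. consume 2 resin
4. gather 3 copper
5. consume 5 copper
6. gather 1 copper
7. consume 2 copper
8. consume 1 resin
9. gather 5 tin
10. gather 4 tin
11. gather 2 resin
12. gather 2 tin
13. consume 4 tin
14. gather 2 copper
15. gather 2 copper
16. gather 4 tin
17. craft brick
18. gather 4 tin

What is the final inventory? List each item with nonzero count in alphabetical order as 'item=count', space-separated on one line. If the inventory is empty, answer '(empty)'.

After 1 (gather 4 resin): resin=4
After 2 (gather 3 copper): copper=3 resin=4
After 3 (consume 2 resin): copper=3 resin=2
After 4 (gather 3 copper): copper=6 resin=2
After 5 (consume 5 copper): copper=1 resin=2
After 6 (gather 1 copper): copper=2 resin=2
After 7 (consume 2 copper): resin=2
After 8 (consume 1 resin): resin=1
After 9 (gather 5 tin): resin=1 tin=5
After 10 (gather 4 tin): resin=1 tin=9
After 11 (gather 2 resin): resin=3 tin=9
After 12 (gather 2 tin): resin=3 tin=11
After 13 (consume 4 tin): resin=3 tin=7
After 14 (gather 2 copper): copper=2 resin=3 tin=7
After 15 (gather 2 copper): copper=4 resin=3 tin=7
After 16 (gather 4 tin): copper=4 resin=3 tin=11
After 17 (craft brick): brick=2 resin=3 tin=10
After 18 (gather 4 tin): brick=2 resin=3 tin=14

Answer: brick=2 resin=3 tin=14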